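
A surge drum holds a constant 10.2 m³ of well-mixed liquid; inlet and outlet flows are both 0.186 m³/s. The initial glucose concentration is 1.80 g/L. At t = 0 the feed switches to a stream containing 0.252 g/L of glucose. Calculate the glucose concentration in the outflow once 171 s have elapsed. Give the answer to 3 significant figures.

0.320 g/L

Transient balance on the dissolved component: V dC/dt = Q(C_in − C).
Rewrite as dC/dt + C/τ = C_in/τ, τ = V/Q = 54.839 s.
Integrating: C(t) = C_in + (C₀ − C_in) e^(−t/τ).
C(171) = 0.252 + (1.80 − 0.252)·e^(−171/54.839) = 0.252 + (1.5480)·0.044235 = 0.32048 g/L.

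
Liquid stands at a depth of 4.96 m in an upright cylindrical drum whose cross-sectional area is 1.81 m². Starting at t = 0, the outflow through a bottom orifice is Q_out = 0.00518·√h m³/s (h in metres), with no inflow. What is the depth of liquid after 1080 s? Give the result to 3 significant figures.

0.465 m

Accumulation of liquid (constant cross-section A): A dh/dt = −0.00518 √h.
Separate and integrate: 2(√h − √h₀) = −(0.00518/A) t.
√h = √4.96 − 0.00518·1080/(2·1.81) = 2.2271 − 1.5454 = 0.68169.
h = 0.68169² = 0.46470 m.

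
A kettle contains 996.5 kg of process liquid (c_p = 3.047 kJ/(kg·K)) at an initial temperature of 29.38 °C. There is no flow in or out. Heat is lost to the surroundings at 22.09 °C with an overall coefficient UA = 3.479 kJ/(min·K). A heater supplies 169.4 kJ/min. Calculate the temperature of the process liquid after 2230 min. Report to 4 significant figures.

67.57 °C

First-law balance (no shaft work): M c_p dT/dt = −UA(T − T_amb) + Q̇.
dT/dt = (T_ss − T)/τ with T_ss = T_amb + Q̇/UA = 22.09 + 169.4/3.479 = 70.7822 °C, τ = M c_p/UA = 996.5·3.047/3.479 = 872.761 min.
This is linear first-order; T(t) = T_ss + (T₀ − T_ss) e^(−t/τ).
T(2230) = 70.7822 + (-41.4022)·0.0776837 = 67.5659 °C.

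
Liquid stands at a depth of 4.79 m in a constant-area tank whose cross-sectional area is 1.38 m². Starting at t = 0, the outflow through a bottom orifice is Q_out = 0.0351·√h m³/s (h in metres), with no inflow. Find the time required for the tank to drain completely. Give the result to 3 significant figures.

With no inflow, A dh/dt = −0.0351 √h.
This is separable: 2 d(√h)/dt = −0.0351/A, so √h = √h₀ − (0.0351/(2A)) t.
Set h = 0: 2√h₀ = (0.0351/A) t_empty ⇒ t_empty = 2A√h₀/0.0351.
t_empty = 2·1.38·√4.79/0.0351 = 2.7600·2.1886/0.0351 = 172.10 s.

172 s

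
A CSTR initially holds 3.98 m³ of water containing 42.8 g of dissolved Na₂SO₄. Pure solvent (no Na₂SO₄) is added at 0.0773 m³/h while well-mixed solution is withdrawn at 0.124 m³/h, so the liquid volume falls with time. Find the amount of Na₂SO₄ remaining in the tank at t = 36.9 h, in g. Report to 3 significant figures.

Let m(t) be the amount of Na₂SO₄. Volume: V(t) = V₀ + (Q_in − Q_out) t = 3.98 − 0.046700 t; V(36.9) = 2.2568 m³.
Solute balance: dm/dt = 0 − Q_out C = −Q_out m/V(t).
Separate: dm/m = −Q_out dt/V(t) ⇒ ln(m/m₀) = −(Q_out/(Q_in−Q_out)) ln(V/V₀).
m = m₀ (V₀/V)^(Q_out/(Q_in−Q_out)) = 42.8 × (3.98/2.2568)^(-2.6552) = 9.4886 g.

9.49 g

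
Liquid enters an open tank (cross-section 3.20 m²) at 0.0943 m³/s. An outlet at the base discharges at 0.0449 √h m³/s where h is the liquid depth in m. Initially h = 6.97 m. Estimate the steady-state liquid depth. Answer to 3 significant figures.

Volume balance on the tank: A dh/dt = Q_in − 0.0449 √h. At steady state dh/dt = 0:
Q_in = 0.0449 √h_ss ⇒ √h_ss = 0.0943/0.0449 = 2.1002.
h_ss = 2.1002² = 4.4109 m. (Since h₀ = 6.97 m > h_ss, the level will fall toward this value.)

4.41 m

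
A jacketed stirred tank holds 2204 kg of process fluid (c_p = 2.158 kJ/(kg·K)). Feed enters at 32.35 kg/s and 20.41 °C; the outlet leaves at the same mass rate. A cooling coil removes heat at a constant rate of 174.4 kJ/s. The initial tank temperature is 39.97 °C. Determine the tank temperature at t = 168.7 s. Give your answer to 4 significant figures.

19.77 °C

M c_p dT/dt = ṁ c_p (T_in − T) − Q̇.
τ = M/ṁ = 68.1298 s; T_ss = T_in − Q̇/(ṁ c_p) = 20.41 − 174.4/(32.35·2.158) = 17.9118 °C.
T approaches T_ss exponentially: T(t) = T_ss + (T₀ − T_ss) e^(−t/τ).
T(168.7) = 17.9118 + (22.0582)·e^(−168.7/68.1298) = 17.9118 + (22.0582)·0.0840659 = 19.7662 °C.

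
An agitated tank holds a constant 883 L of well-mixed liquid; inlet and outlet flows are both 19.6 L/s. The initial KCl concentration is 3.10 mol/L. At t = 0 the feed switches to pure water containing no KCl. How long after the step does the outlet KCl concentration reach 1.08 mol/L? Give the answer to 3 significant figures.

Unsteady species balance (constant V, well mixed): V dC/dt = Q(C_in − C), so τ = V/Q = 45.051 s.
C(t) = C_in + (C₀ − C_in) e^(−t/τ). Set C = 1.08 and solve for t:
e^(−t/τ) = (C − C_in)/(C₀ − C_in) = (1.08 − 0)/(3.10 − 0) = 0.34839
t = −τ ln(…) = 45.051 × 1.0544 = 47.504 s.

47.5 s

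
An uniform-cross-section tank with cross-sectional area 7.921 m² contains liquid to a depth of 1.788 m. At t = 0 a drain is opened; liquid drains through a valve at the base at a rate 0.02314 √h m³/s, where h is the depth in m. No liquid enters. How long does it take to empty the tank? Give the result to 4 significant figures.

915.4 s

With no inflow, A dh/dt = −0.02314 √h.
This is separable: 2 d(√h)/dt = −0.02314/A, so √h = √h₀ − (0.02314/(2A)) t.
Tank is empty when √h = 0: t_empty = 2A√h₀/0.02314.
t_empty = 2·7.921·√1.788/0.02314 = 15.8420·1.33716/0.02314 = 915.441 s.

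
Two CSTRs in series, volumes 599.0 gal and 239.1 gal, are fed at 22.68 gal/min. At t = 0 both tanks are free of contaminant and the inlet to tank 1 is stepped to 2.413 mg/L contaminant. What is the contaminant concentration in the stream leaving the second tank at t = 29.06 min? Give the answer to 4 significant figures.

Each tank obeys Vᵢ dCᵢ/dt = Q(Cᵢ₋₁ − Cᵢ), so τᵢ = Vᵢ/Q.
τ₁ = 599.0/22.68 = 26.4109 min; τ₂ = 239.1/22.68 = 10.5423 min.
Tank 1: C₁ = C_in(1 − e^(−t/τ₁)). Tank 2 (τ₁ ≠ τ₂): C₂ = C_in[1 − (τ₁ e^(−t/τ₁) − τ₂ e^(−t/τ₂))/(τ₁ − τ₂)].
At t = 29.06: e^(−t/τ₁) = 0.332771, e^(−t/τ₂) = 0.0635132.
C₂ = 2.413·[1 − (26.4109·0.332771 − 10.5423·0.0635132)/(15.8686)] = 2.413·0.488348 = 1.17838 mg/L.

1.178 mg/L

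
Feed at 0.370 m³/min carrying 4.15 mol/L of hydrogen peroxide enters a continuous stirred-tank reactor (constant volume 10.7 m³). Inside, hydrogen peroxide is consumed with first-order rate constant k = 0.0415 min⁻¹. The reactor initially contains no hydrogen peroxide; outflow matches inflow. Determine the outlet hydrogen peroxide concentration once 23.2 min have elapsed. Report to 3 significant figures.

V dC/dt = Q(C_in − C) − k V C.
dC/dt = (Q/V) C_in − (Q/V + k) C; effective rate a = Q/V + k = 0.034579 + 0.0415 = 0.076079 min⁻¹.
C_ss = Q C_in/(Q + kV) = 1.8862 mol/L; C(t) = C_ss + (C₀ − C_ss) e^(−a t).
C(23.2) = 1.8862 + (-1.8862)·e^(−0.076079·23.2) = 1.8862 + (-1.8862)·0.17118 = 1.5634 mol/L.

1.56 mol/L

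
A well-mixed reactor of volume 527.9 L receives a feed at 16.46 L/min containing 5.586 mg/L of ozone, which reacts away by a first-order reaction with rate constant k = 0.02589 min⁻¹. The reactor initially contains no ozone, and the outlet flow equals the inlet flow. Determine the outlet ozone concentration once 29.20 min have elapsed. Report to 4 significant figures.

V dC/dt = Q(C_in − C) − k V C.
This is linear with rate a = Q/V + k = 0.0570701 min⁻¹.
C_ss = Q C_in/(Q + kV) = 3.05190 mg/L; C(t) = C_ss + (C₀ − C_ss) e^(−a t).
C(29.20) = 3.05190 + (-3.05190)·e^(−0.0570701·29.20) = 3.05190 + (-3.05190)·0.188917 = 2.47534 mg/L.

2.475 mg/L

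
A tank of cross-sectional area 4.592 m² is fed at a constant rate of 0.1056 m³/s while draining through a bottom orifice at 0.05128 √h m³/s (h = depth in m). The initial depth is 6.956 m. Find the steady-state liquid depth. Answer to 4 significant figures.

Volume balance on the tank: A dh/dt = Q_in − 0.05128 √h. At steady state dh/dt = 0:
Q_in = 0.05128 √h_ss ⇒ √h_ss = 0.1056/0.05128 = 2.05928.
h_ss = 2.05928² = 4.24064 m. (Since h₀ = 6.956 m > h_ss, the level will fall toward this value.)

4.241 m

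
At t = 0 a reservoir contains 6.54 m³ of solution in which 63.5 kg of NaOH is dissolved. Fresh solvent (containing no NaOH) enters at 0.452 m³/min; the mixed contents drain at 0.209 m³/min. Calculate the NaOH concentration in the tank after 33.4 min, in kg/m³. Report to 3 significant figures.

Let m(t) be the amount of NaOH. Volume: V(t) = V₀ + (Q_in − Q_out) t = 6.54 + 0.24300 t; V(33.4) = 14.656 m³.
Solute balance: dm/dt = 0 − Q_out C = −Q_out m/V(t).
dm/m = −Q_out dt/(V₀ + 0.24300 t); integrating gives ln(m/m₀) = −(Q_out/(Q_in−Q_out)) ln(V/V₀).
m = m₀ (V₀/V)^(Q_out/(Q_in−Q_out)) = 63.5 × (6.54/14.656)^(0.86008) = 31.722 kg.
C = m/V = 31.722/14.656 = 2.1644 kg/m³.

2.16 kg/m³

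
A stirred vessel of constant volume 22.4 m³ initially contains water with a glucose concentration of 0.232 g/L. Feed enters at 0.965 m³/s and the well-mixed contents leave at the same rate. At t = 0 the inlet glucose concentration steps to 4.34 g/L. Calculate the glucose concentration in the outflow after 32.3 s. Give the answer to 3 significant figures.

3.32 g/L

Accumulation = in − out for the solute gives V dC/dt = Q(C_in − C).
Time constant τ = V/Q = 22.4/0.965 = 23.212 s.
C approaches C_in exponentially: C(t) = C_in + (C₀ − C_in) e^(−t/τ).
C(32.3) = 4.34 + (0.232 − 4.34)·e^(−32.3/23.212) = 4.34 + (-4.1080)·0.24870 = 3.3183 g/L.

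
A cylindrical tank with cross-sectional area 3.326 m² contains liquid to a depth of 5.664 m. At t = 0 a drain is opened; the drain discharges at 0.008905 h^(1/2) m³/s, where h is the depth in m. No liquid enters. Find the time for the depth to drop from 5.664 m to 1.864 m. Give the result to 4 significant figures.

757.9 s

Accumulation of liquid (constant cross-section A): A dh/dt = −0.008905 √h.
Separate and integrate: 2(√h − √h₀) = −(0.008905/A) t.
t = 2A(√h₀ − √h)/0.008905 = 2·3.326·(√5.664 − √1.864)/0.008905
  = 6.65200 × (2.37992 − 1.36528) / 0.008905 = 757.926 s.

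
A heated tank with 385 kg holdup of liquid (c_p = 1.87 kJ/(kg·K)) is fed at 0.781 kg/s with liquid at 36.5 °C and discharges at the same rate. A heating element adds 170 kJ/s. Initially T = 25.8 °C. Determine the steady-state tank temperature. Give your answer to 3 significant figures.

153 °C

Energy balance: M c_p dT/dt = ṁ c_p (T_in − T) + 170.
At steady state dT/dt = 0 ⇒ T_ss = T_in + Q̇/(ṁ c_p) = 36.5 + 170/(0.781·1.87) = 152.90 °C.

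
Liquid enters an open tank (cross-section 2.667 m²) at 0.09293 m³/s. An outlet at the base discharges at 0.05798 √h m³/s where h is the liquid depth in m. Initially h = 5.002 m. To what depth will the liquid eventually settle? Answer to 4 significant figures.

A dh/dt = Q_in − 0.05798 √h. Steady state requires inflow = outflow:
Q_in = 0.05798 √h_ss ⇒ √h_ss = 0.09293/0.05798 = 1.60279.
h_ss = 1.60279² = 2.56895 m. (Since h₀ = 5.002 m > h_ss, the level will fall toward this value.)

2.569 m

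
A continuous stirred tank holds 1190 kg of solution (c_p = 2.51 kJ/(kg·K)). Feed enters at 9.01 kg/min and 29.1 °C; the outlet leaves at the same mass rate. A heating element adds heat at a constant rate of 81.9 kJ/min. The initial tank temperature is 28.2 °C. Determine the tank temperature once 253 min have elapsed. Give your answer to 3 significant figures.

32.1 °C

Unsteady energy balance on the tank contents: M c_p dT/dt = ṁ c_p (T_in − T) + 81.9.
Rearrange: dT/dt = (T_ss − T)/τ with τ = M/ṁ = 132.08 min and T_ss = T_in + Q̇/(ṁ c_p) = 32.721 °C.
T approaches T_ss exponentially: T(t) = T_ss + (T₀ − T_ss) e^(−t/τ).
T(253) = 32.721 + (-4.5215)·e^(−253/132.08) = 32.721 + (-4.5215)·0.14726 = 32.056 °C.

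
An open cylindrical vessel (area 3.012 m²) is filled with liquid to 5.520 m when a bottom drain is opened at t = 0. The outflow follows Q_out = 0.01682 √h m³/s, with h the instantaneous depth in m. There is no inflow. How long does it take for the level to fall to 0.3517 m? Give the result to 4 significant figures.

629.1 s

A dh/dt = −Q_out = −0.01682 √h.
This is separable: 2 d(√h)/dt = −0.01682/A, so √h = √h₀ − (0.01682/(2A)) t.
t = 2A(√h₀ − √h)/0.01682 = 2·3.012·(√5.520 − √0.3517)/0.01682
  = 6.02400 × (2.34947 − 0.593043) / 0.01682 = 629.055 s.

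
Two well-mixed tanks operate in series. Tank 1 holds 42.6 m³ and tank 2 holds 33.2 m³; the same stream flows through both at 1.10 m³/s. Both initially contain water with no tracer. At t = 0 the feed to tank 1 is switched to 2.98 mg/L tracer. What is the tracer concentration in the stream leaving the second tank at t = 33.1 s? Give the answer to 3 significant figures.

0.750 mg/L

Time constants: τᵢ = Vᵢ/Q for each well-mixed tank.
τ₁ = 42.6/1.10 = 38.727 s; τ₂ = 33.2/1.10 = 30.182 s.
Solving the cascade with C₁(0)=C₂(0)=0 gives C₂(t) = C_in[1 − (τ₁ e^(−t/τ₁) − τ₂ e^(−t/τ₂))/(τ₁ − τ₂)].
At t = 33.1: e^(−t/τ₁) = 0.42541, e^(−t/τ₂) = 0.33398.
C₂ = 2.98·[1 − (38.727·0.42541 − 30.182·0.33398)/(8.5455)] = 2.98·0.25164 = 0.74988 mg/L.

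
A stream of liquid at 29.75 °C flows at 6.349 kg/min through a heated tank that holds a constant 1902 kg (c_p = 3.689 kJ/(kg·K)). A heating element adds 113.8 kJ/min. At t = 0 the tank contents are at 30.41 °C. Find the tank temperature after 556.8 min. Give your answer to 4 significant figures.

Energy balance: M c_p dT/dt = ṁ c_p (T_in − T) + 113.8.
Rearrange: dT/dt = (T_ss − T)/τ with τ = M/ṁ = 299.575 min and T_ss = T_in + Q̇/(ṁ c_p) = 34.6088 °C.
T approaches T_ss exponentially: T(t) = T_ss + (T₀ − T_ss) e^(−t/τ).
T(556.8) = 34.6088 + (-4.19879)·e^(−556.8/299.575) = 34.6088 + (-4.19879)·0.155885 = 33.9543 °C.

33.95 °C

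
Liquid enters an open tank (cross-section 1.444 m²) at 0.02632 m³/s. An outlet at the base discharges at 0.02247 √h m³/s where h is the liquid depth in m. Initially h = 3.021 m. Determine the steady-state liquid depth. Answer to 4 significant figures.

1.372 m

Volume balance on the tank: A dh/dt = Q_in − 0.02247 √h. At steady state dh/dt = 0:
Q_in = 0.02247 √h_ss ⇒ √h_ss = 0.02632/0.02247 = 1.17134.
h_ss = 1.17134² = 1.37204 m. (Since h₀ = 3.021 m > h_ss, the level will fall toward this value.)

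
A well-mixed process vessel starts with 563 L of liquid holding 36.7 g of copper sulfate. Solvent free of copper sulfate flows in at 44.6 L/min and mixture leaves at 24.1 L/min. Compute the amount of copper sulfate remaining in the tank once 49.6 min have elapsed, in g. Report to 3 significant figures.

Total volume: dV/dt = Q_in − Q_out = 20.500 L/min, so V(t) = 563 + 20.500 t and V(49.6) = 1579.8 L.
No copper sulfate enters, so dm/dt = −Q_out · (m/V).
Separate: dm/m = −Q_out dt/V(t) ⇒ ln(m/m₀) = −(Q_out/(Q_in−Q_out)) ln(V/V₀).
m = m₀ (V₀/V)^(Q_out/(Q_in−Q_out)) = 36.7 × (563/1579.8)^(1.1756) = 10.911 g.

10.9 g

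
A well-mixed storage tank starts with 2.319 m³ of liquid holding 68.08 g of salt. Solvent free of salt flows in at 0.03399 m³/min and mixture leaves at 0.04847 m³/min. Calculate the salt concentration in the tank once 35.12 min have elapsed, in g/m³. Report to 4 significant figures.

Let m(t) be the amount of salt. Volume: V(t) = V₀ + (Q_in − Q_out) t = 2.319 − 0.0144800 t; V(35.12) = 1.81046 m³.
Solute balance: dm/dt = 0 − Q_out C = −Q_out m/V(t).
dm/m = −Q_out dt/(V₀ − 0.0144800 t); integrating gives ln(m/m₀) = −(Q_out/(Q_in−Q_out)) ln(V/V₀).
m = m₀ (V₀/V)^(Q_out/(Q_in−Q_out)) = 68.08 × (2.319/1.81046)^(-3.34738) = 29.7262 g.
C = m/V = 29.7262/1.81046 = 16.4191 g/m³.

16.42 g/m³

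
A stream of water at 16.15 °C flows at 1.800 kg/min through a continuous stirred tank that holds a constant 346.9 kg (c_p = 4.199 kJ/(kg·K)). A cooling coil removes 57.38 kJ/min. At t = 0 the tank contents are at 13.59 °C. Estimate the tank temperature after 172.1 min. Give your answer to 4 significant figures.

First-law balance (no shaft work): M c_p dT/dt = ṁ c_p (T_in − T) − 57.38.
Rearrange: dT/dt = (T_ss − T)/τ with τ = M/ṁ = 192.722 min and T_ss = T_in − Q̇/(ṁ c_p) = 8.55825 °C.
Integrating: T(t) = T_ss + (T₀ − T_ss) e^(−t/τ).
T(172.1) = 8.55825 + (5.03175)·e^(−172.1/192.722) = 8.55825 + (5.03175)·0.409428 = 10.6184 °C.

10.62 °C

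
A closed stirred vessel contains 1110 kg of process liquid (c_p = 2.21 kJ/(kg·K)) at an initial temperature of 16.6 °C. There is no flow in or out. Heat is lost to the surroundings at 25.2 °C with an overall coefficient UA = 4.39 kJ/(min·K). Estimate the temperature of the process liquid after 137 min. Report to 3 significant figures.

First-law balance (no shaft work): M c_p dT/dt = −UA(T − T_amb).
dT/dt = (T_ss − T)/τ with T_ss = T_amb = 25.200 °C, τ = M c_p/UA = 1110·2.21/4.39 = 558.79 min.
Solution: T(t) = T_ss + (T₀ − T_ss) e^(−t/τ).
T(137) = 25.200 + (-8.6000)·0.78257 = 18.470 °C.

18.5 °C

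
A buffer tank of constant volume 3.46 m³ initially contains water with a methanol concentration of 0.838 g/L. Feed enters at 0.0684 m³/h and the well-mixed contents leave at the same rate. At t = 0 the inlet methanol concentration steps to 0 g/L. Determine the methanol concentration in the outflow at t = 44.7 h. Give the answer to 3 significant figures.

Mass balance on the solute (V constant): V dC/dt = Q(C_in − C).
So dC/dt = (C_in − C)/τ with τ = V/Q = 3.46/0.0684 = 50.585 h.
C approaches C_in exponentially: C(t) = C_in + (C₀ − C_in) e^(−t/τ).
C(44.7) = 0 + (0.838 − 0)·e^(−44.7/50.585) = 0 + (0.83800)·0.41327 = 0.34632 g/L.

0.346 g/L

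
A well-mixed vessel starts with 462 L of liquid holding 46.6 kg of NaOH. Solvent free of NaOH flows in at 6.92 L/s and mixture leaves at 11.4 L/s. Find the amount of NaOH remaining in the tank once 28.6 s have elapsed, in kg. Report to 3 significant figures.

20.4 kg

Let m(t) be the amount of NaOH. Volume: V(t) = V₀ + (Q_in − Q_out) t = 462 − 4.4800 t; V(28.6) = 333.87 L.
Species balance (pure solvent in): dm/dt = −Q_out · m/V(t).
Separate: dm/m = −Q_out dt/V(t) ⇒ ln(m/m₀) = −(Q_out/(Q_in−Q_out)) ln(V/V₀).
m = m₀ (V₀/V)^(Q_out/(Q_in−Q_out)) = 46.6 × (462/333.87)^(-2.5446) = 20.391 kg.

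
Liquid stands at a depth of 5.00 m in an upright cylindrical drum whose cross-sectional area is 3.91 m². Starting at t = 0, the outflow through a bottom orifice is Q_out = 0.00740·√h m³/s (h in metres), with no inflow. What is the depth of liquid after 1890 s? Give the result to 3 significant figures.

0.200 m

A dh/dt = −Q_out = −0.00740 √h.
∫ h^(−1/2) dh = −(0.00740/A) ∫ dt, giving 2√h = 2√h₀ − (0.00740/A) t.
√h = √5.00 − 0.00740·1890/(2·3.91) = 2.2361 − 1.7885 = 0.44758.
h = 0.44758² = 0.20033 m.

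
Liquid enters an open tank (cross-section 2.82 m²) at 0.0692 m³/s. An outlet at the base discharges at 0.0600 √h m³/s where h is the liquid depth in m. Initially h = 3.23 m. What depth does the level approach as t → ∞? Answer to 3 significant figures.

1.33 m

Unsteady balance on liquid volume: A dh/dt = Q_in − 0.0600 √h. At steady state dh/dt = 0:
Q_in = 0.0600 √h_ss ⇒ √h_ss = 0.0692/0.0600 = 1.1533.
h_ss = 1.1533² = 1.3302 m. (Since h₀ = 3.23 m > h_ss, the level will fall toward this value.)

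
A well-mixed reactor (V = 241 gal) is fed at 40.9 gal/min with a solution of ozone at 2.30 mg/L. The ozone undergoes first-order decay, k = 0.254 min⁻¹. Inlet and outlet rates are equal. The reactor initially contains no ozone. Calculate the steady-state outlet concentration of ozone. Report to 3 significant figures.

Species balance: V dC/dt = Q C_in − Q C − k V C.
Steady state (dC/dt = 0): C_ss = Q C_in/(Q + kV) = C_in/(1 + kV/Q).
C_ss = 40.9·2.30/(40.9 + 0.254·241) = 94.070/102.11 = 0.92123 mg/L.

0.921 mg/L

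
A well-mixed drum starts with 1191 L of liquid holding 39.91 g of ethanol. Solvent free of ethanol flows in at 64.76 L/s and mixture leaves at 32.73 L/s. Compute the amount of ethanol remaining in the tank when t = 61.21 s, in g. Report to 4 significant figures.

Total volume: dV/dt = Q_in − Q_out = 32.0300 L/s, so V(t) = 1191 + 32.0300 t and V(61.21) = 3151.56 L.
Solute balance: dm/dt = 0 − Q_out C = −Q_out m/V(t).
Separate: dm/m = −Q_out dt/V(t) ⇒ ln(m/m₀) = −(Q_out/(Q_in−Q_out)) ln(V/V₀).
m = m₀ (V₀/V)^(Q_out/(Q_in−Q_out)) = 39.91 × (1191/3151.56)^(1.02185) = 14.7650 g.

14.76 g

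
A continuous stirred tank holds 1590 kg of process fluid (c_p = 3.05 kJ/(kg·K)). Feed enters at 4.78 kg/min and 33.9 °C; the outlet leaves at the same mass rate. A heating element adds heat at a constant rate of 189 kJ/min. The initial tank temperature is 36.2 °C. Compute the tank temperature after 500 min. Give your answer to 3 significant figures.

M c_p dT/dt = ṁ c_p (T_in − T) + Q̇.
Rearrange: dT/dt = (T_ss − T)/τ with τ = M/ṁ = 332.64 min and T_ss = T_in + Q̇/(ṁ c_p) = 46.864 °C.
This is linear first-order; T(t) = T_ss + (T₀ − T_ss) e^(−t/τ).
T(500) = 46.864 + (-10.664)·e^(−500/332.64) = 46.864 + (-10.664)·0.22243 = 44.492 °C.

44.5 °C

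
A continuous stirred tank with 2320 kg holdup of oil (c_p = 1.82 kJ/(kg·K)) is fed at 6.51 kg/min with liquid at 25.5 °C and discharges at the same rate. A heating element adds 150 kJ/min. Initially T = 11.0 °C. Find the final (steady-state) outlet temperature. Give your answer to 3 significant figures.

First-law balance (no shaft work): M c_p dT/dt = ṁ c_p (T_in − T) + 150.
At steady state dT/dt = 0 ⇒ T_ss = T_in + Q̇/(ṁ c_p) = 25.5 + 150/(6.51·1.82) = 38.160 °C.

38.2 °C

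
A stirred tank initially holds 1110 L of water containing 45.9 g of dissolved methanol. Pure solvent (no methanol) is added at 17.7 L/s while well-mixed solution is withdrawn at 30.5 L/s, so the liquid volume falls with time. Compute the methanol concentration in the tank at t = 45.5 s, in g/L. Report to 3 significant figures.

0.0148 g/L

Total volume: dV/dt = Q_in − Q_out = -12.800 L/s, so V(t) = 1110 − 12.800 t and V(45.5) = 527.60 L.
No methanol enters, so dm/dt = −Q_out · (m/V).
dm/m = −Q_out dt/(V₀ − 12.800 t); integrating gives ln(m/m₀) = −(Q_out/(Q_in−Q_out)) ln(V/V₀).
m = m₀ (V₀/V)^(Q_out/(Q_in−Q_out)) = 45.9 × (1110/527.60)^(-2.3828) = 7.8005 g.
C = m/V = 7.8005/527.60 = 0.014785 g/L.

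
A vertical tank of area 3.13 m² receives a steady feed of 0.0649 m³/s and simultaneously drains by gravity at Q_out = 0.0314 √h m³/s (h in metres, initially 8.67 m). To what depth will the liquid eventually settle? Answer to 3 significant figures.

Level balance: A dh/dt = 0.0649 − 0.0314 √h. Setting dh/dt = 0:
Q_in = 0.0314 √h_ss ⇒ √h_ss = 0.0649/0.0314 = 2.0669.
h_ss = 2.0669² = 4.2720 m. (Since h₀ = 8.67 m > h_ss, the level will fall toward this value.)

4.27 m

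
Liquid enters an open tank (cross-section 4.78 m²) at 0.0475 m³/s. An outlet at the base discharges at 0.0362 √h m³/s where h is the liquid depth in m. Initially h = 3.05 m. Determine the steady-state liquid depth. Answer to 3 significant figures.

Mass balance (ρ constant): A dh/dt = Q_in − 0.0362 √h. At steady state dh/dt = 0:
Q_in = 0.0362 √h_ss ⇒ √h_ss = 0.0475/0.0362 = 1.3122.
h_ss = 1.3122² = 1.7217 m. (Since h₀ = 3.05 m > h_ss, the level will fall toward this value.)

1.72 m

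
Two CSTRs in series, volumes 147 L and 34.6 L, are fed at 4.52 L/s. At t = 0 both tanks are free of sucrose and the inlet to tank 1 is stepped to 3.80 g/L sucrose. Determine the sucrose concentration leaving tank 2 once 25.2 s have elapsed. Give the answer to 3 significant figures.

1.55 g/L

Each tank obeys Vᵢ dCᵢ/dt = Q(Cᵢ₋₁ − Cᵢ), so τᵢ = Vᵢ/Q.
τ₁ = 147/4.52 = 32.522 s; τ₂ = 34.6/4.52 = 7.6549 s.
Tank 1: C₁ = C_in(1 − e^(−t/τ₁)). Tank 2 (τ₁ ≠ τ₂): C₂ = C_in[1 − (τ₁ e^(−t/τ₁) − τ₂ e^(−t/τ₂))/(τ₁ − τ₂)].
At t = 25.2: e^(−t/τ₁) = 0.46077, e^(−t/τ₂) = 0.037179.
C₂ = 3.80·[1 − (32.522·0.46077 − 7.6549·0.037179)/(24.867)] = 3.80·0.40884 = 1.5536 g/L.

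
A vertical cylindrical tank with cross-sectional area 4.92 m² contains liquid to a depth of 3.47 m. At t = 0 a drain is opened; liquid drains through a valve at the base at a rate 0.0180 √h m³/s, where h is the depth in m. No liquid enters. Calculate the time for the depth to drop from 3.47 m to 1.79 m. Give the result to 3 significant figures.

287 s

A dh/dt = −Q_out = −0.0180 √h.
∫ h^(−1/2) dh = −(0.0180/A) ∫ dt, giving 2√h = 2√h₀ − (0.0180/A) t.
t = 2A(√h₀ − √h)/0.0180 = 2·4.92·(√3.47 − √1.79)/0.0180
  = 9.8400 × (1.8628 − 1.3379) / 0.0180 = 286.94 s.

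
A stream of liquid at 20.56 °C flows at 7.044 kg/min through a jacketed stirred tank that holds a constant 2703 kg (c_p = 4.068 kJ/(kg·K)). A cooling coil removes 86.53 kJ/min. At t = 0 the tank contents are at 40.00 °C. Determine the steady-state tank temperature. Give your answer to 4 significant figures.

Heat balance on the well-mixed liquid: M c_p dT/dt = ṁ c_p (T_in − T) − 86.53.
At steady state dT/dt = 0 ⇒ T_ss = T_in − Q̇/(ṁ c_p) = 20.56 − 86.53/(7.044·4.068) = 17.5403 °C.

17.54 °C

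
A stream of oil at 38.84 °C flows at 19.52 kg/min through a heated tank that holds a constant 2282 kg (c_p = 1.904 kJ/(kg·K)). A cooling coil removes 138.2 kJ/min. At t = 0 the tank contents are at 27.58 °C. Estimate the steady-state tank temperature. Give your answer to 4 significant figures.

Energy balance: M c_p dT/dt = ṁ c_p (T_in − T) − 138.2.
At steady state dT/dt = 0 ⇒ T_ss = T_in − Q̇/(ṁ c_p) = 38.84 − 138.2/(19.52·1.904) = 35.1216 °C.

35.12 °C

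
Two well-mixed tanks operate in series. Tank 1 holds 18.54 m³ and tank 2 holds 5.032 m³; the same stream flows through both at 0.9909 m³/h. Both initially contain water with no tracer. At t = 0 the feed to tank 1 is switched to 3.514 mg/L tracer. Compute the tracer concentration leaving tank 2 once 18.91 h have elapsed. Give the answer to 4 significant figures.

1.790 mg/L

Time constants: τᵢ = Vᵢ/Q for each well-mixed tank.
τ₁ = 18.54/0.9909 = 18.7103 h; τ₂ = 5.032/0.9909 = 5.07821 h.
Solving the cascade with C₁(0)=C₂(0)=0 gives C₂(t) = C_in[1 − (τ₁ e^(−t/τ₁) − τ₂ e^(−t/τ₂))/(τ₁ − τ₂)].
At t = 18.91: e^(−t/τ₁) = 0.363973, e^(−t/τ₂) = 0.0241432.
C₂ = 3.514·[1 − (18.7103·0.363973 − 5.07821·0.0241432)/(13.6321)] = 3.514·0.509433 = 1.79015 mg/L.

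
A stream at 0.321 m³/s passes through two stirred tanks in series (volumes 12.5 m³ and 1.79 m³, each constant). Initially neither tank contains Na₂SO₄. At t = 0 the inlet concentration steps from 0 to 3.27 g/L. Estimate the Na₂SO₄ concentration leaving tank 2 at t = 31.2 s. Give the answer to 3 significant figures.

1.56 g/L

Time constants: τᵢ = Vᵢ/Q for each well-mixed tank.
τ₁ = 12.5/0.321 = 38.941 s; τ₂ = 1.79/0.321 = 5.5763 s.
Solving the cascade with C₁(0)=C₂(0)=0 gives C₂(t) = C_in[1 − (τ₁ e^(−t/τ₁) − τ₂ e^(−t/τ₂))/(τ₁ − τ₂)].
At t = 31.2: e^(−t/τ₁) = 0.44878, e^(−t/τ₂) = 0.0037161.
C₂ = 3.27·[1 − (38.941·0.44878 − 5.5763·0.0037161)/(33.364)] = 3.27·0.47683 = 1.5592 g/L.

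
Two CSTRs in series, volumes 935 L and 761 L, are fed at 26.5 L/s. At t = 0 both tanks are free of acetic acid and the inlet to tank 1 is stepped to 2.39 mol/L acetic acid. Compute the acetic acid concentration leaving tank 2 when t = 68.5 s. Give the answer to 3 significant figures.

Time constants: τᵢ = Vᵢ/Q for each well-mixed tank.
τ₁ = 935/26.5 = 35.283 s; τ₂ = 761/26.5 = 28.717 s.
Tank 1: C₁ = C_in(1 − e^(−t/τ₁)). Tank 2 (τ₁ ≠ τ₂): C₂ = C_in[1 − (τ₁ e^(−t/τ₁) − τ₂ e^(−t/τ₂))/(τ₁ − τ₂)].
At t = 68.5: e^(−t/τ₁) = 0.14350, e^(−t/τ₂) = 0.092057.
C₂ = 2.39·[1 − (35.283·0.14350 − 28.717·0.092057)/(6.5660)] = 2.39·0.63153 = 1.5094 mol/L.

1.51 mol/L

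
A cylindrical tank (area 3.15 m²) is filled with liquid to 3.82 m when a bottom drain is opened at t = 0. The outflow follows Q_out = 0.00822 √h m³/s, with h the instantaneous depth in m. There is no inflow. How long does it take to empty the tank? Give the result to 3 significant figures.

Volume balance on the tank: A dh/dt = −0.00822 √h.
This is separable: 2 d(√h)/dt = −0.00822/A, so √h = √h₀ − (0.00822/(2A)) t.
Tank is empty when √h = 0: t_empty = 2A√h₀/0.00822.
t_empty = 2·3.15·√3.82/0.00822 = 6.3000·1.9545/0.00822 = 1498.0 s.

1500 s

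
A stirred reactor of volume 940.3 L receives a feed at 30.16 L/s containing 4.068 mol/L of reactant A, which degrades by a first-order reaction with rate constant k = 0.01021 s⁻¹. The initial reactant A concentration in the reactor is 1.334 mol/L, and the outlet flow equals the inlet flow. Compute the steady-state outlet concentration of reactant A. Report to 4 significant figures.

3.086 mol/L

Accumulation = in − out − consumed: V dC/dt = Q C_in − Q C − k V C.
Steady state (dC/dt = 0): C_ss = Q C_in/(Q + kV) = C_in/(1 + kV/Q).
C_ss = 30.16·4.068/(30.16 + 0.01021·940.3) = 122.691/39.7605 = 3.08575 mol/L.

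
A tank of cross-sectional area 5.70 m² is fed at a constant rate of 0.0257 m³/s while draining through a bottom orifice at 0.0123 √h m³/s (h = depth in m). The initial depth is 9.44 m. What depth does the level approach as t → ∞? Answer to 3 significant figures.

Level balance: A dh/dt = 0.0257 − 0.0123 √h. Setting dh/dt = 0:
Q_in = 0.0123 √h_ss ⇒ √h_ss = 0.0257/0.0123 = 2.0894.
h_ss = 2.0894² = 4.3657 m. (Since h₀ = 9.44 m > h_ss, the level will fall toward this value.)

4.37 m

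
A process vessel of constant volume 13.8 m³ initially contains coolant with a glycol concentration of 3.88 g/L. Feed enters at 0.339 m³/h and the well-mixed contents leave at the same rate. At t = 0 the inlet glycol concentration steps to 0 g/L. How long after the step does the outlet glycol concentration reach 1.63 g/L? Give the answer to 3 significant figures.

35.3 h

Species balance: V dC/dt = Q(C_in − C) ⇒ τ = V/Q = 40.708 h.
C(t) = C_in + (C₀ − C_in) e^(−t/τ). Set C = 1.63 and solve for t:
e^(−t/τ) = (C − C_in)/(C₀ − C_in) = (1.63 − 0)/(3.88 − 0) = 0.42010
t = −τ ln(…) = 40.708 × 0.86726 = 35.304 h.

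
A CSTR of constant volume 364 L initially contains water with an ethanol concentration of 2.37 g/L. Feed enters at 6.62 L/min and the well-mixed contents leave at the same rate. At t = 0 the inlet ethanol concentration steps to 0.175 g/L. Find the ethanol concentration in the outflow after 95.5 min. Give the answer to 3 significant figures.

0.561 g/L

Accumulation = in − out for the solute gives V dC/dt = Q(C_in − C).
Rewrite as dC/dt + C/τ = C_in/τ, τ = V/Q = 54.985 min.
Solution: C(t) = C_in + (C₀ − C_in) e^(−t/τ).
C(95.5) = 0.175 + (2.37 − 0.175)·e^(−95.5/54.985) = 0.175 + (2.1950)·0.17608 = 0.56149 g/L.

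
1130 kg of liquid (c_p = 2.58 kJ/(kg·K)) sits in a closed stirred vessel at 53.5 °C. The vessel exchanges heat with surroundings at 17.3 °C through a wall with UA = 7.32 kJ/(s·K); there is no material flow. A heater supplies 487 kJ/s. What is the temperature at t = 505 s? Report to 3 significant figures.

Lumped-capacitance energy balance: M c_p dT/dt = UA(T_amb − T) + Q̇.
dT/dt = (T_ss − T)/τ with T_ss = T_amb + Q̇/UA = 17.3 + 487/7.32 = 83.830 °C, τ = M c_p/UA = 1130·2.58/7.32 = 398.28 s.
Solution: T(t) = T_ss + (T₀ − T_ss) e^(−t/τ).
T(505) = 83.830 + (-30.330)·0.28141 = 75.295 °C.

75.3 °C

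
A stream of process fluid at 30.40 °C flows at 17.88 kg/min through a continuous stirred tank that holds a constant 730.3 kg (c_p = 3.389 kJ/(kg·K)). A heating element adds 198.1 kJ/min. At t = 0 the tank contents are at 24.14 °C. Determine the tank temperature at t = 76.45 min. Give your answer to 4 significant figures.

M c_p dT/dt = ṁ c_p (T_in − T) + Q̇.
Rearrange: dT/dt = (T_ss − T)/τ with τ = M/ṁ = 40.8445 min and T_ss = T_in + Q̇/(ṁ c_p) = 33.6692 °C.
T approaches T_ss exponentially: T(t) = T_ss + (T₀ − T_ss) e^(−t/τ).
T(76.45) = 33.6692 + (-9.52923)·e^(−76.45/40.8445) = 33.6692 + (-9.52923)·0.153857 = 32.2031 °C.

32.20 °C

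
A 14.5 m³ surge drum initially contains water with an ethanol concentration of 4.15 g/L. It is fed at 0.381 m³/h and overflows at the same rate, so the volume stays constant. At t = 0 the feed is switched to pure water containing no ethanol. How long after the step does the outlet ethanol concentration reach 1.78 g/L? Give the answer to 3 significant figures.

32.2 h

Unsteady species balance (constant V, well mixed): V dC/dt = Q(C_in − C), so τ = V/Q = 38.058 h.
C(t) = C_in + (C₀ − C_in) e^(−t/τ). Set C = 1.78 and solve for t:
e^(−t/τ) = (C − C_in)/(C₀ − C_in) = (1.78 − 0)/(4.15 − 0) = 0.42892
t = −τ ln(…) = 38.058 × 0.84649 = 32.216 h.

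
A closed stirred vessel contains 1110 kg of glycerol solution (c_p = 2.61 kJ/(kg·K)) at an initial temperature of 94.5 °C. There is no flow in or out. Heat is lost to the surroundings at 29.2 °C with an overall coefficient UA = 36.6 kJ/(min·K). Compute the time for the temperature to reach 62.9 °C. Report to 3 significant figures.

52.4 min

First-law balance (no shaft work): M c_p dT/dt = −UA(T − T_amb).
τ = M c_p/UA = 79.156 min; T_ss = T_amb = 29.200 °C.
T(t) = T_ss + (T₀ − T_ss)e^(−t/τ); set T = 62.9:
t = −τ ln[(T − T_ss)/(T₀ − T_ss)] = −79.156 · ln(0.51608) = 52.361 min.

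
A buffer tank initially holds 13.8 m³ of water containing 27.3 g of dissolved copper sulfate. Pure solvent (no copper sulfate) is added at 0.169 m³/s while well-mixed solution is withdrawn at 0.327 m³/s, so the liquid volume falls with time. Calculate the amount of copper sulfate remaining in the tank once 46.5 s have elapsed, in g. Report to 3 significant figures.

Total volume: dV/dt = Q_in − Q_out = -0.15800 m³/s, so V(t) = 13.8 − 0.15800 t and V(46.5) = 6.4530 m³.
No copper sulfate enters, so dm/dt = −Q_out · (m/V).
dm/m = −Q_out dt/(V₀ − 0.15800 t); integrating gives ln(m/m₀) = −(Q_out/(Q_in−Q_out)) ln(V/V₀).
m = m₀ (V₀/V)^(Q_out/(Q_in−Q_out)) = 27.3 × (13.8/6.4530)^(-2.0696) = 5.6617 g.

5.66 g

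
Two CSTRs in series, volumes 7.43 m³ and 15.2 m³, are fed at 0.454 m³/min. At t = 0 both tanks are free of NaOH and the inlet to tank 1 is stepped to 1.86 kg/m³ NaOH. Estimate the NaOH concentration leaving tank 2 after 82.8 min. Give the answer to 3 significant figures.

Time constants: τᵢ = Vᵢ/Q for each well-mixed tank.
τ₁ = 7.43/0.454 = 16.366 min; τ₂ = 15.2/0.454 = 33.480 min.
Tank 1: C₁ = C_in(1 − e^(−t/τ₁)). Tank 2 (τ₁ ≠ τ₂): C₂ = C_in[1 − (τ₁ e^(−t/τ₁) − τ₂ e^(−t/τ₂))/(τ₁ − τ₂)].
At t = 82.8: e^(−t/τ₁) = 0.0063495, e^(−t/τ₂) = 0.084323.
C₂ = 1.86·[1 − (16.366·0.0063495 − 33.480·0.084323)/(-17.115)] = 1.86·0.84112 = 1.5645 kg/m³.

1.56 kg/m³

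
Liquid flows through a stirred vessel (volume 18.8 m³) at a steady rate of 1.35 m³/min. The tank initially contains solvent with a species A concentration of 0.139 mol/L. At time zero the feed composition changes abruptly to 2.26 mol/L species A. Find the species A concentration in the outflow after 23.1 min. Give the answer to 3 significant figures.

Transient balance on the dissolved component: V dC/dt = Q(C_in − C).
Time constant τ = V/Q = 18.8/1.35 = 13.926 min.
C approaches C_in exponentially: C(t) = C_in + (C₀ − C_in) e^(−t/τ).
C(23.1) = 2.26 + (0.139 − 2.26)·e^(−23.1/13.926) = 2.26 + (-2.1210)·0.19037 = 1.8562 mol/L.

1.86 mol/L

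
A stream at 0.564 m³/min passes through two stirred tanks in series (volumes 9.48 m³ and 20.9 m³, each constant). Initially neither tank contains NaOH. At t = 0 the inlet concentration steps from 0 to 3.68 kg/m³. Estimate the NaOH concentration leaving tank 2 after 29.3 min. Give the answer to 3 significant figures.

Time constants: τᵢ = Vᵢ/Q for each well-mixed tank.
τ₁ = 9.48/0.564 = 16.809 min; τ₂ = 20.9/0.564 = 37.057 min.
Solving the cascade with C₁(0)=C₂(0)=0 gives C₂(t) = C_in[1 − (τ₁ e^(−t/τ₁) − τ₂ e^(−t/τ₂))/(τ₁ − τ₂)].
At t = 29.3: e^(−t/τ₁) = 0.17497, e^(−t/τ₂) = 0.45354.
C₂ = 3.68·[1 − (16.809·0.17497 − 37.057·0.45354)/(-20.248)] = 3.68·0.31522 = 1.1600 kg/m³.

1.16 kg/m³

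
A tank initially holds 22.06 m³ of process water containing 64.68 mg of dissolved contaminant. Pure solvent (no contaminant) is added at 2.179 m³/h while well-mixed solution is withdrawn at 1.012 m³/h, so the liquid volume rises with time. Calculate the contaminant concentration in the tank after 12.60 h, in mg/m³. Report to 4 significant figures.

1.130 mg/m³

Let m(t) be the amount of contaminant. Volume: V(t) = V₀ + (Q_in − Q_out) t = 22.06 + 1.16700 t; V(12.60) = 36.7642 m³.
Solute balance: dm/dt = 0 − Q_out C = −Q_out m/V(t).
dm/m = −Q_out dt/(V₀ + 1.16700 t); integrating gives ln(m/m₀) = −(Q_out/(Q_in−Q_out)) ln(V/V₀).
m = m₀ (V₀/V)^(Q_out/(Q_in−Q_out)) = 64.68 × (22.06/36.7642)^(0.867181) = 41.5348 mg.
C = m/V = 41.5348/36.7642 = 1.12976 mg/m³.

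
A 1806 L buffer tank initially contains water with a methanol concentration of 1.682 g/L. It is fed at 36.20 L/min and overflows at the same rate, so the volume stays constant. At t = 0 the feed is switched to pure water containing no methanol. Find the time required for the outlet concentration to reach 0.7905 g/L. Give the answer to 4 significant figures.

Unsteady species balance (constant V, well mixed): V dC/dt = Q(C_in − C), so τ = V/Q = 49.8895 min.
C(t) = C_in + (C₀ − C_in) e^(−t/τ). Set C = 0.7905 and solve for t:
e^(−t/τ) = (C − C_in)/(C₀ − C_in) = (0.7905 − 0)/(1.682 − 0) = 0.469976
t = −τ ln(…) = 49.8895 × 0.755073 = 37.6702 min.

37.67 min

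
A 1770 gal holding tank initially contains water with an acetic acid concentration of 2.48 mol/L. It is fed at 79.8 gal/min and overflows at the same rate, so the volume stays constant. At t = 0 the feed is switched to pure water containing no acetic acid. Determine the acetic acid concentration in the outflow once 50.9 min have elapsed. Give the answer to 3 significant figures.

0.250 mol/L

Transient balance on the dissolved component: V dC/dt = Q(C_in − C).
Rewrite as dC/dt + C/τ = C_in/τ, τ = V/Q = 22.180 min.
Integrating: C(t) = C_in + (C₀ − C_in) e^(−t/τ).
C(50.9) = 0 + (2.48 − 0)·e^(−50.9/22.180) = 0 + (2.4800)·0.10078 = 0.24993 mol/L.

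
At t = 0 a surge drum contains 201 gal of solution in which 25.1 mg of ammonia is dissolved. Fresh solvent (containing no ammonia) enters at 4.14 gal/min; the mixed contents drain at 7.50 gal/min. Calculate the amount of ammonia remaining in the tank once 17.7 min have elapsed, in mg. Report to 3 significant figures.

Total volume: dV/dt = Q_in − Q_out = -3.3600 gal/min, so V(t) = 201 − 3.3600 t and V(17.7) = 141.53 gal.
Solute balance: dm/dt = 0 − Q_out C = −Q_out m/V(t).
Separate: dm/m = −Q_out dt/V(t) ⇒ ln(m/m₀) = −(Q_out/(Q_in−Q_out)) ln(V/V₀).
m = m₀ (V₀/V)^(Q_out/(Q_in−Q_out)) = 25.1 × (201/141.53)^(-2.2321) = 11.471 mg.

11.5 mg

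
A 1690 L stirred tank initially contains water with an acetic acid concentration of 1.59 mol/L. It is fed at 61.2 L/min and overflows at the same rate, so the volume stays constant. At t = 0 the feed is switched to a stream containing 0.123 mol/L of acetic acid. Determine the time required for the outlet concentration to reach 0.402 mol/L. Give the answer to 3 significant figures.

Mass balance on the solute (V constant): V dC/dt = Q(C_in − C), so τ = V/Q = 27.614 min.
C(t) = C_in + (C₀ − C_in) e^(−t/τ). Set C = 0.402 and solve for t:
e^(−t/τ) = (C − C_in)/(C₀ − C_in) = (0.402 − 0.123)/(1.59 − 0.123) = 0.19018
t = −τ ln(…) = 27.614 × 1.6598 = 45.833 min.

45.8 min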